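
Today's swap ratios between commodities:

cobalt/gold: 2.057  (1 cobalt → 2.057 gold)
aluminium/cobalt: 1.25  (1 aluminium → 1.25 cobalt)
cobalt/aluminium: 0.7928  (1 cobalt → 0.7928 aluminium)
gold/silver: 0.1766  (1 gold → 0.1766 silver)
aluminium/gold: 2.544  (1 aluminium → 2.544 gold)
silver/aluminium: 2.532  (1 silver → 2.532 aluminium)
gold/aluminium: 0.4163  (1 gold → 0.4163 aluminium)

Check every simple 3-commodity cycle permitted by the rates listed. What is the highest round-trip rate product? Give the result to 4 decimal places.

1.1376

aluminium→gold→silver→aluminium: 2.544 × 0.1766 × 2.532 = 1.13755
aluminium→cobalt→gold→aluminium: 1.25 × 2.057 × 0.4163 = 1.07041
Maximum is aluminium→gold→silver→aluminium at 1.1376; arbitrage exists.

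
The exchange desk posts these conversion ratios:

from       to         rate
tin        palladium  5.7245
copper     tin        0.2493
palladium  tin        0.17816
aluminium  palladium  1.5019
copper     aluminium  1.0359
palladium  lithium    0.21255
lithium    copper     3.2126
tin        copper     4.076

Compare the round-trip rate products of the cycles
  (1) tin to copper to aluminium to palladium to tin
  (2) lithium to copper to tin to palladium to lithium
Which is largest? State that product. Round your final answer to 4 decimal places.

1.1298

(1) 4.076 × 1.0359 × 1.5019 × 0.17816 = 1.12980
(2) 3.2126 × 0.2493 × 5.7245 × 0.21255 = 0.97449
Highest is cycle (1) at 1.1298 (>1, arbitrage).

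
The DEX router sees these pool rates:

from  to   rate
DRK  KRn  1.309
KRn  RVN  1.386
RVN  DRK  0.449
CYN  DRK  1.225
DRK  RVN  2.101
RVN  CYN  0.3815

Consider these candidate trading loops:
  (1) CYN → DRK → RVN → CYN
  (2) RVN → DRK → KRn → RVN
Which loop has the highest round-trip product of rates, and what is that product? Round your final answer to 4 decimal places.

(1) 1.225 × 2.101 × 0.3815 = 0.98188
(2) 0.449 × 1.309 × 1.386 = 0.81461
Highest is cycle (1) at 0.9819 (≤1, no arbitrage).

0.9819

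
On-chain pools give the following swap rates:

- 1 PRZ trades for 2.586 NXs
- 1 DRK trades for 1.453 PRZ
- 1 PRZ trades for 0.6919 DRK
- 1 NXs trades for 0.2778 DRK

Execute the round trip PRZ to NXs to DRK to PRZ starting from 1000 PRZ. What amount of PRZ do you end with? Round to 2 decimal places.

1000 PRZ × 2.586 = 2586 NXs
2586 NXs × 0.2778 = 718.3908 DRK
718.3908 DRK × 1.453 = 1043.8218324 PRZ

1043.82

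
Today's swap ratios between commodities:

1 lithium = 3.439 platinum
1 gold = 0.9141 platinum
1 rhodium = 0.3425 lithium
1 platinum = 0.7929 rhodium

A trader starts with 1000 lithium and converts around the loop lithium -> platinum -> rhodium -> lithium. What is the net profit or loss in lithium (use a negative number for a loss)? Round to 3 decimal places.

1000 lithium × 3.439 = 3439 platinum
3439 platinum × 0.7929 = 2726.7831 rhodium
2726.7831 rhodium × 0.3425 = 933.92321175 lithium
Net change: 933.92321175 − 1000 = -66.07678825 lithium

-66.077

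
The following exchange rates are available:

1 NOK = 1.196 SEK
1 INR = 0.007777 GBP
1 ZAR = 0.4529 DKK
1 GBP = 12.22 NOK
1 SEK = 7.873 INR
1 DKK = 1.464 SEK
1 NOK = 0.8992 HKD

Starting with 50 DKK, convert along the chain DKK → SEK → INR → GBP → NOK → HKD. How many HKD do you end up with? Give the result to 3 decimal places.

49.248

50 DKK × 1.464 = 73.2 SEK
73.2 SEK × 7.873 = 576.3036 INR
576.3036 INR × 0.007777 = 4.4819130972 GBP
4.4819130972 GBP × 12.22 = 54.768978047784 NOK
54.768978047784 NOK × 0.8992 = 49.2482650605673728 HKD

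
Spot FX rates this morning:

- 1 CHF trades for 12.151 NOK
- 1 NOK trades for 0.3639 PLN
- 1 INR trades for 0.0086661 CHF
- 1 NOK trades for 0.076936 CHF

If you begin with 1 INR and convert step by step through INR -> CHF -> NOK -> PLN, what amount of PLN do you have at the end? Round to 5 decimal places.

0.03832

1 INR × 0.0086661 = 0.0086661 CHF
0.0086661 CHF × 12.151 = 0.1053017811 NOK
0.1053017811 NOK × 0.3639 = 0.03831931814229 PLN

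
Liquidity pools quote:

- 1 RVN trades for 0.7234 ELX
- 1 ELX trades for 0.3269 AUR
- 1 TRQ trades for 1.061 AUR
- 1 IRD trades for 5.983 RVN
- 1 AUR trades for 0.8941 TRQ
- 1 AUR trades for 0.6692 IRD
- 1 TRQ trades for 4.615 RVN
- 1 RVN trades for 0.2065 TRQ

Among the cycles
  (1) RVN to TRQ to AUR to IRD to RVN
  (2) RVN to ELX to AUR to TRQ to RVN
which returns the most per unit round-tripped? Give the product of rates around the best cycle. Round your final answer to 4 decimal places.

0.9758

(1) 0.2065 × 1.061 × 0.6692 × 5.983 = 0.87722
(2) 0.7234 × 0.3269 × 0.8941 × 4.615 = 0.97578
Highest is cycle (2) at 0.9758 (≤1, no arbitrage).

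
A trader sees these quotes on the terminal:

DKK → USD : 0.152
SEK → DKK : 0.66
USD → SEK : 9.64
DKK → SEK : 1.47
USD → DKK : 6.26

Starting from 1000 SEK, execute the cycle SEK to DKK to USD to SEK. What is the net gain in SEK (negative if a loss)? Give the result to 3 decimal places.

1000 SEK × 0.66 = 660 DKK
660 DKK × 0.152 = 100.32 USD
100.32 USD × 9.64 = 967.0848 SEK
Net change: 967.0848 − 1000 = -32.9152 SEK

-32.915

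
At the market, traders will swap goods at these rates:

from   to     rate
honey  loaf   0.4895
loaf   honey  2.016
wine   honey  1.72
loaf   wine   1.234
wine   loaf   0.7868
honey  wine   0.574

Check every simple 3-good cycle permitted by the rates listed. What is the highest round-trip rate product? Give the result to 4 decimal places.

1.0390

honey→loaf→wine→honey: 0.4895 × 1.234 × 1.72 = 1.03895
honey→wine→loaf→honey: 0.574 × 0.7868 × 2.016 = 0.91047
Maximum is honey→loaf→wine→honey at 1.0390; arbitrage exists.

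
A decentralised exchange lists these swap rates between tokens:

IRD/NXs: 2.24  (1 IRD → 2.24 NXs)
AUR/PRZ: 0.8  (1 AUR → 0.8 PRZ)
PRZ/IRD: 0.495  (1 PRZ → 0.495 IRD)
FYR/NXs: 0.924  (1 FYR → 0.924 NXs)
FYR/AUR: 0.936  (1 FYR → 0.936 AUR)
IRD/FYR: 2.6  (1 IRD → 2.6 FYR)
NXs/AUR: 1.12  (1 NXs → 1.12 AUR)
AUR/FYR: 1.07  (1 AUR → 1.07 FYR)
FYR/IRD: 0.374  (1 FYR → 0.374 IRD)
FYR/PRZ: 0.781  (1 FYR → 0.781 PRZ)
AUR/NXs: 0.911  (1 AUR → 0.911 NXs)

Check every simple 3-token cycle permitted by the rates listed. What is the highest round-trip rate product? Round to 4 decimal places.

NXs→AUR→FYR→NXs: 1.12 × 1.07 × 0.924 = 1.10732
IRD→FYR→PRZ→IRD: 2.6 × 0.781 × 0.495 = 1.00515
Maximum is NXs→AUR→FYR→NXs at 1.1073; arbitrage exists.

1.1073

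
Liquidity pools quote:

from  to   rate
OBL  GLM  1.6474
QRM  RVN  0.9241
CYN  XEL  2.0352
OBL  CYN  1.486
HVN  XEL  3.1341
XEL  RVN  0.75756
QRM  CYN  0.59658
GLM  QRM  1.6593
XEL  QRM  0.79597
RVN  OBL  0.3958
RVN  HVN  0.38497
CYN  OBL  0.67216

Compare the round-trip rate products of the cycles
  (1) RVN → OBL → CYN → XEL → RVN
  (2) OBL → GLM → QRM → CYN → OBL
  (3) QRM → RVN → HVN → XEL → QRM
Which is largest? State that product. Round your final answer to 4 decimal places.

(1) 0.3958 × 1.486 × 2.0352 × 0.75756 = 0.90682
(2) 1.6474 × 1.6593 × 0.59658 × 0.67216 = 1.09614
(3) 0.9241 × 0.38497 × 3.1341 × 0.79597 = 0.88747
Highest is cycle (2) at 1.0961 (>1, arbitrage).

1.0961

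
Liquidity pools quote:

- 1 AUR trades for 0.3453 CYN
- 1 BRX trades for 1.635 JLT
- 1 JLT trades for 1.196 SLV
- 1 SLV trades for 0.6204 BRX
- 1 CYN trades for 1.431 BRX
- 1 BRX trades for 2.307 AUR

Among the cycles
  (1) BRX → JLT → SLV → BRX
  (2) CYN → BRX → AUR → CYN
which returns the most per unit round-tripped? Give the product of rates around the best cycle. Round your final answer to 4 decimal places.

(1) 1.635 × 1.196 × 0.6204 = 1.21317
(2) 1.431 × 2.307 × 0.3453 = 1.13994
Highest is cycle (1) at 1.2132 (>1, arbitrage).

1.2132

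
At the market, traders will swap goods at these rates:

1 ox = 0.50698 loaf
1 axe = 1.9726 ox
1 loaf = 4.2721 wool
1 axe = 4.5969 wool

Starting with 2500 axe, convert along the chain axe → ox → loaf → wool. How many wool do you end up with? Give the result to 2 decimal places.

10680.98

2500 axe × 1.9726 = 4931.5 ox
4931.5 ox × 0.50698 = 2500.17187 loaf
2500.17187 loaf × 4.2721 = 10680.984245827 wool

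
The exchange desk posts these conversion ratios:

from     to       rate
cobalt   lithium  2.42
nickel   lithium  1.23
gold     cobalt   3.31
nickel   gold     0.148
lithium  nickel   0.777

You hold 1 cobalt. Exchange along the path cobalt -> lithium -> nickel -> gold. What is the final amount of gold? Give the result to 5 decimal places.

1 cobalt × 2.42 = 2.42 lithium
2.42 lithium × 0.777 = 1.88034 nickel
1.88034 nickel × 0.148 = 0.27829032 gold

0.27829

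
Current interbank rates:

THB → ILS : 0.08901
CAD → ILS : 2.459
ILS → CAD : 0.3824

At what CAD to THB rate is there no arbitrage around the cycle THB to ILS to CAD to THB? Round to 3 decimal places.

29.379

Known legs of the cycle: 0.08901 × 0.3824 = 0.034037424
For no arbitrage the full-cycle product must be 1, so the missing rate is 1 / 0.034037424 ≈ 29.37943.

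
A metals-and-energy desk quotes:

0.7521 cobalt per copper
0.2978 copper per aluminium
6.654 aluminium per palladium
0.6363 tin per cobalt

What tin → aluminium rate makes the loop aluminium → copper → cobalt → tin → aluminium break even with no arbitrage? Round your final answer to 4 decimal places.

Known legs of the cycle: 0.2978 × 0.7521 × 0.6363 = 0.142515534294
For no arbitrage the full-cycle product must be 1, so the missing rate is 1 / 0.142515534294 ≈ 7.016779.

7.0168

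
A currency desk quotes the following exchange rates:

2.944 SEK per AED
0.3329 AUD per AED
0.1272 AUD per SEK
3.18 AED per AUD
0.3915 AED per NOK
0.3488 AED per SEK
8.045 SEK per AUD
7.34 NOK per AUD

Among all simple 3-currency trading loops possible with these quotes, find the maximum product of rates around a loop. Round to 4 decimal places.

1.1908

AED→SEK→AUD→AED: 2.944 × 0.1272 × 3.18 = 1.19084
AED→AUD→NOK→AED: 0.3329 × 7.34 × 0.3915 = 0.95662
AED→AUD→SEK→AED: 0.3329 × 8.045 × 0.3488 = 0.93415
Maximum is AED→SEK→AUD→AED at 1.1908; arbitrage exists.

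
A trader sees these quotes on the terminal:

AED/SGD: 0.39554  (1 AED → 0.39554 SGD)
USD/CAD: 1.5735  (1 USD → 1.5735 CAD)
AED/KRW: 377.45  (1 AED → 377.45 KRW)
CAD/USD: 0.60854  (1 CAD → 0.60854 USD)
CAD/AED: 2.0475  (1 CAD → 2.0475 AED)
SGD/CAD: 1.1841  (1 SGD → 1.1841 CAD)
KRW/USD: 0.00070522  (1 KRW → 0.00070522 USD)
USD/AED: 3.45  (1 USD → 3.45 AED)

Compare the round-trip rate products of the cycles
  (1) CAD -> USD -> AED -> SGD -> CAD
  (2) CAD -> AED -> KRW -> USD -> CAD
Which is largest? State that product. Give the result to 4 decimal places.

(1) 0.60854 × 3.45 × 0.39554 × 1.1841 = 0.98330
(2) 2.0475 × 377.45 × 0.00070522 × 1.5735 = 0.85758
Highest is cycle (1) at 0.9833 (≤1, no arbitrage).

0.9833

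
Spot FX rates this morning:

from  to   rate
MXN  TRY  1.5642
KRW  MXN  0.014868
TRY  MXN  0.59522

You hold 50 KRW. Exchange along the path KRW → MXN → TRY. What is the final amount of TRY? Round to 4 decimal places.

50 KRW × 0.014868 = 0.7434 MXN
0.7434 MXN × 1.5642 = 1.16282628 TRY

1.1628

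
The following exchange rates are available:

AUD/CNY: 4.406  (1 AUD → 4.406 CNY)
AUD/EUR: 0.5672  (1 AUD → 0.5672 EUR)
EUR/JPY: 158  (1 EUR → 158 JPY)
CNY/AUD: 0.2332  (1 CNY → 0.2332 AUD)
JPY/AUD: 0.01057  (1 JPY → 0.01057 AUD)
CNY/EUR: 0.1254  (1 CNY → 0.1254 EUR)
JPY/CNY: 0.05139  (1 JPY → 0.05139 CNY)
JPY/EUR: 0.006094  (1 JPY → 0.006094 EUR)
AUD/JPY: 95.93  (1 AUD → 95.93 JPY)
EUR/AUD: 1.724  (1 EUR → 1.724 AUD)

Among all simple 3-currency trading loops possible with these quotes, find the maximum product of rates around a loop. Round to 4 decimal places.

CNY→AUD→JPY→CNY: 0.2332 × 95.93 × 0.05139 = 1.14964
CNY→EUR→JPY→CNY: 0.1254 × 158 × 0.05139 = 1.01820
EUR→AUD→JPY→EUR: 1.724 × 95.93 × 0.006094 = 1.00785
CNY→EUR→AUD→CNY: 0.1254 × 1.724 × 4.406 = 0.95253
EUR→JPY→AUD→EUR: 158 × 0.01057 × 0.5672 = 0.94726
Maximum is CNY→AUD→JPY→CNY at 1.1496; arbitrage exists.

1.1496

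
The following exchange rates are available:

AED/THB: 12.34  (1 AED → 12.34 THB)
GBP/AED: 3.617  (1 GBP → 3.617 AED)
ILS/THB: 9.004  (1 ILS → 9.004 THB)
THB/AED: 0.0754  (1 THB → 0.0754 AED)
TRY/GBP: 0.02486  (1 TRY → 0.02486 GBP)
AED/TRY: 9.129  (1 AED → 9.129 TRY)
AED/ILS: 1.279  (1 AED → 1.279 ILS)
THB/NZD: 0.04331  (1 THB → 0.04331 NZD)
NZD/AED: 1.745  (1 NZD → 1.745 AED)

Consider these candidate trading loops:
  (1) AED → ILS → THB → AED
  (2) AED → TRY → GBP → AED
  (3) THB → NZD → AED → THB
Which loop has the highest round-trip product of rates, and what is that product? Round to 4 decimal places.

(1) 1.279 × 9.004 × 0.0754 = 0.86832
(2) 9.129 × 0.02486 × 3.617 = 0.82087
(3) 0.04331 × 1.745 × 12.34 = 0.93261
Highest is cycle (3) at 0.9326 (≤1, no arbitrage).

0.9326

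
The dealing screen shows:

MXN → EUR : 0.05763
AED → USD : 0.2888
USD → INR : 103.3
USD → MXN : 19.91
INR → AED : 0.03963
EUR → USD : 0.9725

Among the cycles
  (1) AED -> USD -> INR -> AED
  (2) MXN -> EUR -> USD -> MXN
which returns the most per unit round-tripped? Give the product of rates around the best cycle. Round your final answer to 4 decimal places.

(1) 0.2888 × 103.3 × 0.03963 = 1.18228
(2) 0.05763 × 0.9725 × 19.91 = 1.11586
Highest is cycle (1) at 1.1823 (>1, arbitrage).

1.1823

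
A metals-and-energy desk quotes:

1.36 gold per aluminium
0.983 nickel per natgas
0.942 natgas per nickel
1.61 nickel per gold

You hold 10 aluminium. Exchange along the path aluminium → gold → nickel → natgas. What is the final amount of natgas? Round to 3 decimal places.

10 aluminium × 1.36 = 13.6 gold
13.6 gold × 1.61 = 21.896 nickel
21.896 nickel × 0.942 = 20.626032 natgas

20.626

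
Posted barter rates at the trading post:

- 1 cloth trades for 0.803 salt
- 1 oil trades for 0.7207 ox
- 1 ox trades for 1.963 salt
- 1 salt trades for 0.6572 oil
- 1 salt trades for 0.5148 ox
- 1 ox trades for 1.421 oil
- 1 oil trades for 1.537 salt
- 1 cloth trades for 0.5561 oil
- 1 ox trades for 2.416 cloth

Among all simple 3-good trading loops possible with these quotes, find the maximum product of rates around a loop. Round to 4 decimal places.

oil→salt→ox→oil: 1.537 × 0.5148 × 1.421 = 1.12436
cloth→salt→ox→cloth: 0.803 × 0.5148 × 2.416 = 0.99874
cloth→oil→ox→cloth: 0.5561 × 0.7207 × 2.416 = 0.96829
oil→ox→salt→oil: 0.7207 × 1.963 × 0.6572 = 0.92976
Maximum is oil→salt→ox→oil at 1.1244; arbitrage exists.

1.1244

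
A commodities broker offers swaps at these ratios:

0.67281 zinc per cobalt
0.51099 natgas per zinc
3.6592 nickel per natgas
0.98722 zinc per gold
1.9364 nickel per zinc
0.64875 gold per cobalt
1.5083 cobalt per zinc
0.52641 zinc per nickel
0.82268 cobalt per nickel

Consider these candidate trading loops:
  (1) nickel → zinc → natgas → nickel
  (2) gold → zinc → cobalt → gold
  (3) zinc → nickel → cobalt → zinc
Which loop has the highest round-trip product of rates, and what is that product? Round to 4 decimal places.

1.0718

(1) 0.52641 × 0.51099 × 3.6592 = 0.98429
(2) 0.98722 × 1.5083 × 0.64875 = 0.96600
(3) 1.9364 × 0.82268 × 0.67281 = 1.07181
Highest is cycle (3) at 1.0718 (>1, arbitrage).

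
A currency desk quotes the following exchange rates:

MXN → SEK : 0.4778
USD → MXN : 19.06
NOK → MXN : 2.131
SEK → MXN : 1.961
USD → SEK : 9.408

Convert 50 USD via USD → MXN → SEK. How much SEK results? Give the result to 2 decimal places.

50 USD × 19.06 = 953 MXN
953 MXN × 0.4778 = 455.3434 SEK

455.34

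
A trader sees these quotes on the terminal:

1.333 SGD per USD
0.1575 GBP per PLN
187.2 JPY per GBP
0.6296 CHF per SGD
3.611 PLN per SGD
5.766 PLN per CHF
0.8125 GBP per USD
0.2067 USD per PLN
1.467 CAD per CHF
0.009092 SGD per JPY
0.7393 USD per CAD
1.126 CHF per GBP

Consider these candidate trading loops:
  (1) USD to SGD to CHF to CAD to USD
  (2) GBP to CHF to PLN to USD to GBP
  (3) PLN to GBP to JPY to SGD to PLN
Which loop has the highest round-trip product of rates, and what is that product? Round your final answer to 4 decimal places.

1.0904

(1) 1.333 × 0.6296 × 1.467 × 0.7393 = 0.91022
(2) 1.126 × 5.766 × 0.2067 × 0.8125 = 1.09038
(3) 0.1575 × 187.2 × 0.009092 × 3.611 = 0.96800
Highest is cycle (2) at 1.0904 (>1, arbitrage).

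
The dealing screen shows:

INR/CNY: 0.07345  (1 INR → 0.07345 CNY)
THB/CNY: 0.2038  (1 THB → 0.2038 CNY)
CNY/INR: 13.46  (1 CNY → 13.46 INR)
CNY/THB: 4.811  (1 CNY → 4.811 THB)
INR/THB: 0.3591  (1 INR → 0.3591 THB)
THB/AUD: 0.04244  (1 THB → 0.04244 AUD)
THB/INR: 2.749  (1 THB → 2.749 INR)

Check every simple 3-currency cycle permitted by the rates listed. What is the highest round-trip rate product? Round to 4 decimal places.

0.9851

INR→THB→CNY→INR: 0.3591 × 0.2038 × 13.46 = 0.98506
INR→CNY→THB→INR: 0.07345 × 4.811 × 2.749 = 0.97141
Maximum is INR→THB→CNY→INR at 0.9851; no arbitrage — every cycle loses value.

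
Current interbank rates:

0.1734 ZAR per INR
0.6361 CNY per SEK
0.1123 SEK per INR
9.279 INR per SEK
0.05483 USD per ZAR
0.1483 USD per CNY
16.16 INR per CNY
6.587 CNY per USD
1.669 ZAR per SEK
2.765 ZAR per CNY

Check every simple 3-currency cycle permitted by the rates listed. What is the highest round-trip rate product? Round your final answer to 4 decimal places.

1.1544

CNY→INR→SEK→CNY: 16.16 × 0.1123 × 0.6361 = 1.15437
CNY→ZAR→USD→CNY: 2.765 × 0.05483 × 6.587 = 0.99862
Maximum is CNY→INR→SEK→CNY at 1.1544; arbitrage exists.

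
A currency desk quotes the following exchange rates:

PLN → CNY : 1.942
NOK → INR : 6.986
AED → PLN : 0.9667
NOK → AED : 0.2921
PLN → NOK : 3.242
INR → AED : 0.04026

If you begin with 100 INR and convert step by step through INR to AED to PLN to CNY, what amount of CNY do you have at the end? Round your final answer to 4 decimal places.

7.5581

100 INR × 0.04026 = 4.026 AED
4.026 AED × 0.9667 = 3.8919342 PLN
3.8919342 PLN × 1.942 = 7.5581362164 CNY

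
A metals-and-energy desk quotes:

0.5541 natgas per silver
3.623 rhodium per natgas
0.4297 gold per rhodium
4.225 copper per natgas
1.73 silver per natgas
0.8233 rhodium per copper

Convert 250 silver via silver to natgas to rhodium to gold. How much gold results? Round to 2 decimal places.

215.66

250 silver × 0.5541 = 138.525 natgas
138.525 natgas × 3.623 = 501.876075 rhodium
501.876075 rhodium × 0.4297 = 215.6561494275 gold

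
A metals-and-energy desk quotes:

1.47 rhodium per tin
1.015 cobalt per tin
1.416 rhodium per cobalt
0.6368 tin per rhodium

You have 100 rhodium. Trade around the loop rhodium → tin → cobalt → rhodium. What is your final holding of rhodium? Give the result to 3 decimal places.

91.523

100 rhodium × 0.6368 = 63.68 tin
63.68 tin × 1.015 = 64.6352 cobalt
64.6352 cobalt × 1.416 = 91.5234432 rhodium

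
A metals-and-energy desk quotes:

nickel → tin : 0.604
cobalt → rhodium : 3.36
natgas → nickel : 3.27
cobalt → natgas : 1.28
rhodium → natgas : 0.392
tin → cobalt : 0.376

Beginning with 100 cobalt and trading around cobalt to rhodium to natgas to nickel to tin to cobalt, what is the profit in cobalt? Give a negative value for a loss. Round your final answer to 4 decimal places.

-2.1867

100 cobalt × 3.36 = 336 rhodium
336 rhodium × 0.392 = 131.712 natgas
131.712 natgas × 3.27 = 430.69824 nickel
430.69824 nickel × 0.604 = 260.14173696 tin
260.14173696 tin × 0.376 = 97.81329309696 cobalt
Net change: 97.81329309696 − 100 = -2.18670690304 cobalt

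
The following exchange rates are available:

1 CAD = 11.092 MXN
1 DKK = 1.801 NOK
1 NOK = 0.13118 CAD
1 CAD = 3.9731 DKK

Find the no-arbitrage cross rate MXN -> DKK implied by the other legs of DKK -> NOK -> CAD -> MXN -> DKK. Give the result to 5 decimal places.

Known legs of the cycle: 1.801 × 0.13118 × 11.092 = 2.62054245656
For no arbitrage the full-cycle product must be 1, so the missing rate is 1 / 2.62054245656 ≈ 0.3816004.

0.38160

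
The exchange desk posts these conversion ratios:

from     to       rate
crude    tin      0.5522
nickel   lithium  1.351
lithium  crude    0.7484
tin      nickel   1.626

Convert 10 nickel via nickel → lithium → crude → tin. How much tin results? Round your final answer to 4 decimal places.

10 nickel × 1.351 = 13.51 lithium
13.51 lithium × 0.7484 = 10.110884 crude
10.110884 crude × 0.5522 = 5.5832301448 tin

5.5832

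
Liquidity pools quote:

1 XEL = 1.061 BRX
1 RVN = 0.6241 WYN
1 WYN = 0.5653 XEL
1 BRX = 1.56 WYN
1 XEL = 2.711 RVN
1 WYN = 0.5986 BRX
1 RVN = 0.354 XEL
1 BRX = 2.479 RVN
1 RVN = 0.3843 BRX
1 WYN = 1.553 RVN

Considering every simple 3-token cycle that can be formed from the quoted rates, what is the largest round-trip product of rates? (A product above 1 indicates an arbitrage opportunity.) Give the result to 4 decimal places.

WYN→XEL→RVN→WYN: 0.5653 × 2.711 × 0.6241 = 0.95645
WYN→XEL→BRX→WYN: 0.5653 × 1.061 × 1.56 = 0.93566
RVN→XEL→BRX→RVN: 0.354 × 1.061 × 2.479 = 0.93110
WYN→RVN→BRX→WYN: 1.553 × 0.3843 × 1.56 = 0.93104
WYN→BRX→RVN→WYN: 0.5986 × 2.479 × 0.6241 = 0.92612
Maximum is WYN→XEL→RVN→WYN at 0.9565; no arbitrage — every cycle loses value.

0.9565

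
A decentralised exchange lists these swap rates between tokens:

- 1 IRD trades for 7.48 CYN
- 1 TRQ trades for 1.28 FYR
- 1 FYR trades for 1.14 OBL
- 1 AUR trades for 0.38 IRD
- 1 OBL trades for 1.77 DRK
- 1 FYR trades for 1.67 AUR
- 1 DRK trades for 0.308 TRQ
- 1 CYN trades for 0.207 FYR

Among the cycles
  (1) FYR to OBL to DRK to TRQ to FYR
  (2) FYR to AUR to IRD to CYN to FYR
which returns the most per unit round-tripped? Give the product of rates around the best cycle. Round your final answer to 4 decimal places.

0.9826

(1) 1.14 × 1.77 × 0.308 × 1.28 = 0.79550
(2) 1.67 × 0.38 × 7.48 × 0.207 = 0.98259
Highest is cycle (2) at 0.9826 (≤1, no arbitrage).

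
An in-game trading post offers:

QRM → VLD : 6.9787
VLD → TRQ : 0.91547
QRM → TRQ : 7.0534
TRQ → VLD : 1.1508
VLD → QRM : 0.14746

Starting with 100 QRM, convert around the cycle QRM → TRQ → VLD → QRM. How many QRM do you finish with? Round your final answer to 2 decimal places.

119.69

100 QRM × 7.0534 = 705.34 TRQ
705.34 TRQ × 1.1508 = 811.705272 VLD
811.705272 VLD × 0.14746 = 119.69405940912 QRM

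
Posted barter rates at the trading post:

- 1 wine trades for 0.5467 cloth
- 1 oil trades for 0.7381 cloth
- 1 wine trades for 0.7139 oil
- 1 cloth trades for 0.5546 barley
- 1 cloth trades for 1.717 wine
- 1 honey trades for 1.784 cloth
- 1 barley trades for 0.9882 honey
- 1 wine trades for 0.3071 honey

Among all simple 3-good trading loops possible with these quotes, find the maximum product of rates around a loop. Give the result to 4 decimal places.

0.9777

barley→honey→cloth→barley: 0.9882 × 1.784 × 0.5546 = 0.97773
honey→cloth→wine→honey: 1.784 × 1.717 × 0.3071 = 0.94069
oil→cloth→wine→oil: 0.7381 × 1.717 × 0.7139 = 0.90474
Maximum is barley→honey→cloth→barley at 0.9777; no arbitrage — every cycle loses value.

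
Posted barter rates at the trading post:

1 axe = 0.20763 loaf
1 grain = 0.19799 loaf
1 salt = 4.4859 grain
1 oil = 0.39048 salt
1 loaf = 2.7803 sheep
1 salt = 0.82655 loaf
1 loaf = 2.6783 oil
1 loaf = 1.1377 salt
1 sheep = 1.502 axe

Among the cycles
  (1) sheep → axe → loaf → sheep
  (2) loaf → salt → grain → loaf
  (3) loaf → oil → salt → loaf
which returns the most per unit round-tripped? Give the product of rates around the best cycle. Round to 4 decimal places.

(1) 1.502 × 0.20763 × 2.7803 = 0.86707
(2) 1.1377 × 4.4859 × 0.19799 = 1.01046
(3) 2.6783 × 0.39048 × 0.82655 = 0.86442
Highest is cycle (2) at 1.0105 (>1, arbitrage).

1.0105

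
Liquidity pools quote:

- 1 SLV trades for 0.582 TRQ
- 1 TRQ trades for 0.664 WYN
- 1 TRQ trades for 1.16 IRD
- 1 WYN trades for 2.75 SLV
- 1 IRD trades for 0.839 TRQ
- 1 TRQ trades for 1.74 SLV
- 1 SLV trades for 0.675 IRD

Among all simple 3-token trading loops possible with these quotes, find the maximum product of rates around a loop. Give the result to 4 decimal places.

1.0627

WYN→SLV→TRQ→WYN: 2.75 × 0.582 × 0.664 = 1.06273
TRQ→SLV→IRD→TRQ: 1.74 × 0.675 × 0.839 = 0.98541
Maximum is WYN→SLV→TRQ→WYN at 1.0627; arbitrage exists.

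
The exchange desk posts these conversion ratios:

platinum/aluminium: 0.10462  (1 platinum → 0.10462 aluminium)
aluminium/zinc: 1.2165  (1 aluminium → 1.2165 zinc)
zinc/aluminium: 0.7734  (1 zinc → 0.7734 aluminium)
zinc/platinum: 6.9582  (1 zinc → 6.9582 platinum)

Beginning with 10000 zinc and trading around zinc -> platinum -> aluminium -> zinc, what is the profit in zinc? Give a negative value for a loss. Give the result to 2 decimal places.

-1144.28

10000 zinc × 6.9582 = 69582 platinum
69582 platinum × 0.10462 = 7279.66884 aluminium
7279.66884 aluminium × 1.2165 = 8855.71714386 zinc
Net change: 8855.71714386 − 10000 = -1144.28285614 zinc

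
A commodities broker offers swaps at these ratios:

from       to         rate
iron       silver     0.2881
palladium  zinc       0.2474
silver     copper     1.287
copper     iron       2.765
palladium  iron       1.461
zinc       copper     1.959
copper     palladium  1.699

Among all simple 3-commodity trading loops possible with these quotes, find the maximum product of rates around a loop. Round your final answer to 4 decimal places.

1.0252

iron→silver→copper→iron: 0.2881 × 1.287 × 2.765 = 1.02522
palladium→zinc→copper→palladium: 0.2474 × 1.959 × 1.699 = 0.82343
Maximum is iron→silver→copper→iron at 1.0252; arbitrage exists.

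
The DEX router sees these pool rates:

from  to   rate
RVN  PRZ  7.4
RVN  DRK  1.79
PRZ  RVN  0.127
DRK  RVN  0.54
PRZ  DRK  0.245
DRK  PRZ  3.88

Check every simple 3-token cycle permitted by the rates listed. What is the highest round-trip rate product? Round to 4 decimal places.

DRK→RVN→PRZ→DRK: 0.54 × 7.4 × 0.245 = 0.97902
DRK→PRZ→RVN→DRK: 3.88 × 0.127 × 1.79 = 0.88204
Maximum is DRK→RVN→PRZ→DRK at 0.9790; no arbitrage — every cycle loses value.

0.9790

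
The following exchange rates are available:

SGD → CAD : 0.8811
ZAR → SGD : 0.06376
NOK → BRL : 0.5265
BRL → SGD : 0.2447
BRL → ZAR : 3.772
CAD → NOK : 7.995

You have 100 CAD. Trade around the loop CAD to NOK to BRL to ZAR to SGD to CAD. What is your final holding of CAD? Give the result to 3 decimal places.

100 CAD × 7.995 = 799.5 NOK
799.5 NOK × 0.5265 = 420.93675 BRL
420.93675 BRL × 3.772 = 1587.773421 ZAR
1587.773421 ZAR × 0.06376 = 101.23643332296 SGD
101.23643332296 SGD × 0.8811 = 89.199421400860056 CAD

89.199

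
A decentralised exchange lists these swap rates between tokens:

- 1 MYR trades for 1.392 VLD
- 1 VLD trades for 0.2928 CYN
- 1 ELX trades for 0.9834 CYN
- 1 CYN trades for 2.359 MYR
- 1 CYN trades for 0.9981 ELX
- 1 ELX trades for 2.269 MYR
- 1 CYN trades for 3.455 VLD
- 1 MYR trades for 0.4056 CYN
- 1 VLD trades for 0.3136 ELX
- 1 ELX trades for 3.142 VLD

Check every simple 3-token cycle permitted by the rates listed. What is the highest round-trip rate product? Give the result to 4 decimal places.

1.0655

ELX→CYN→VLD→ELX: 0.9834 × 3.455 × 0.3136 = 1.06550
ELX→MYR→VLD→ELX: 2.269 × 1.392 × 0.3136 = 0.99049
MYR→VLD→CYN→MYR: 1.392 × 0.2928 × 2.359 = 0.96148
ELX→MYR→CYN→ELX: 2.269 × 0.4056 × 0.9981 = 0.91856
ELX→VLD→CYN→ELX: 3.142 × 0.2928 × 0.9981 = 0.91823
Maximum is ELX→CYN→VLD→ELX at 1.0655; arbitrage exists.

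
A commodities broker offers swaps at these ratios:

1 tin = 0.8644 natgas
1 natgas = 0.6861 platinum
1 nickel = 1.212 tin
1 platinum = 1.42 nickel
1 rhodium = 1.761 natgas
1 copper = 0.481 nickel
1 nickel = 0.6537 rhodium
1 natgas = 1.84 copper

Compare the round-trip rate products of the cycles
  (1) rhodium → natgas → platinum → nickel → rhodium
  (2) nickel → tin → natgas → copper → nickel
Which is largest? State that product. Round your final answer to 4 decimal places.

1.1215

(1) 1.761 × 0.6861 × 1.42 × 0.6537 = 1.12154
(2) 1.212 × 0.8644 × 1.84 × 0.481 = 0.92721
Highest is cycle (1) at 1.1215 (>1, arbitrage).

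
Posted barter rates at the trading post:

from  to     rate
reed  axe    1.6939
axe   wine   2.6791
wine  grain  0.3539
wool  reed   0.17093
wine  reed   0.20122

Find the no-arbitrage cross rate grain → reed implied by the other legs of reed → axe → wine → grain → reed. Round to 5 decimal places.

Known legs of the cycle: 1.6939 × 2.6791 × 0.3539 = 1.606043318711
For no arbitrage the full-cycle product must be 1, so the missing rate is 1 / 1.606043318711 ≈ 0.6226482.

0.62265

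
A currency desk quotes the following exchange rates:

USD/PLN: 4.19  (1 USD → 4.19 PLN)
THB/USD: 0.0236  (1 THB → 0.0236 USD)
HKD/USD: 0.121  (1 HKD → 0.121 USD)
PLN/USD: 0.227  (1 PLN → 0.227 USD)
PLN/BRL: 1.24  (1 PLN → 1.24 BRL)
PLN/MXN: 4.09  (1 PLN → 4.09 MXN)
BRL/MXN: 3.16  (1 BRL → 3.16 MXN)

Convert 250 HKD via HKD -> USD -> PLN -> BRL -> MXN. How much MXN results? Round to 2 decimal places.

496.65

250 HKD × 0.121 = 30.25 USD
30.25 USD × 4.19 = 126.7475 PLN
126.7475 PLN × 1.24 = 157.1669 BRL
157.1669 BRL × 3.16 = 496.647404 MXN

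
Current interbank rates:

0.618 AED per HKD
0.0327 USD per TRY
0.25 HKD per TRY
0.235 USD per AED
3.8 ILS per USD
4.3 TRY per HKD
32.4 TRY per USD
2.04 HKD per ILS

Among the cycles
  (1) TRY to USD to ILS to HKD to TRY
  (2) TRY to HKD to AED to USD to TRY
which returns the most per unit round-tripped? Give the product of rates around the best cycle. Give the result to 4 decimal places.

(1) 0.0327 × 3.8 × 2.04 × 4.3 = 1.09001
(2) 0.25 × 0.618 × 0.235 × 32.4 = 1.17636
Highest is cycle (2) at 1.1764 (>1, arbitrage).

1.1764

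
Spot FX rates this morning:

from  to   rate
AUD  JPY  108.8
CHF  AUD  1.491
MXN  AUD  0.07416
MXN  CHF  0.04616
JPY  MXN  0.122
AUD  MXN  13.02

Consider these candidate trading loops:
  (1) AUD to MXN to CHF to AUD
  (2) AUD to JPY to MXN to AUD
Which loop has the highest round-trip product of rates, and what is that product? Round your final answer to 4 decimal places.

(1) 13.02 × 0.04616 × 1.491 = 0.89610
(2) 108.8 × 0.122 × 0.07416 = 0.98437
Highest is cycle (2) at 0.9844 (≤1, no arbitrage).

0.9844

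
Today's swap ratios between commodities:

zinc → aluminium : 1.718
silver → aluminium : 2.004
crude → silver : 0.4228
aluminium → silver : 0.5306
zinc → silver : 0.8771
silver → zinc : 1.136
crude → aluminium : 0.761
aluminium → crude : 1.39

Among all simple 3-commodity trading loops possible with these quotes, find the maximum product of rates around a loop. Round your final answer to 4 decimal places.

crude→silver→aluminium→crude: 0.4228 × 2.004 × 1.39 = 1.17773
aluminium→silver→zinc→aluminium: 0.5306 × 1.136 × 1.718 = 1.03554
Maximum is crude→silver→aluminium→crude at 1.1777; arbitrage exists.

1.1777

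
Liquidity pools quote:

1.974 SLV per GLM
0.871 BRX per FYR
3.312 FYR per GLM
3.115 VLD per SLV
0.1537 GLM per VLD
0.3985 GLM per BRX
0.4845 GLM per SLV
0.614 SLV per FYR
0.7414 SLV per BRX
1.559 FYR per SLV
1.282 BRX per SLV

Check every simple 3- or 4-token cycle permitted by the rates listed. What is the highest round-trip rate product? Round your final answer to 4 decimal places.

1.1496

FYR→BRX→GLM→FYR: 0.871 × 0.3985 × 3.312 = 1.14957
FYR→BRX→GLM→SLV→FYR: 0.871 × 0.3985 × 1.974 × 1.559 = 1.06817
FYR→SLV→BRX→GLM→FYR: 0.614 × 1.282 × 0.3985 × 3.312 = 1.03890
FYR→BRX→SLV→GLM→FYR: 0.871 × 0.7414 × 0.4845 × 3.312 = 1.03623
GLM→SLV→BRX→GLM: 1.974 × 1.282 × 0.3985 = 1.00847
FYR→BRX→SLV→FYR: 0.871 × 0.7414 × 1.559 = 1.00674
FYR→SLV→GLM→FYR: 0.614 × 0.4845 × 3.312 = 0.98526
FYR→SLV→VLD→GLM→FYR: 0.614 × 3.115 × 0.1537 × 3.312 = 0.97362
GLM→SLV→VLD→GLM: 1.974 × 3.115 × 0.1537 = 0.94510
Maximum is FYR→BRX→GLM→FYR at 1.1496; arbitrage exists.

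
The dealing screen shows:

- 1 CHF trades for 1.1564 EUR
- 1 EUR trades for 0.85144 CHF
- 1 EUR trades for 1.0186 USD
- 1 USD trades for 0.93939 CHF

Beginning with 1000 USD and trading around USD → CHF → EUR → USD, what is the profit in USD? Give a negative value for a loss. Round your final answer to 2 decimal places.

1000 USD × 0.93939 = 939.39 CHF
939.39 CHF × 1.1564 = 1086.310596 EUR
1086.310596 EUR × 1.0186 = 1106.5159730856 USD
Net change: 1106.5159730856 − 1000 = 106.5159730856 USD

106.52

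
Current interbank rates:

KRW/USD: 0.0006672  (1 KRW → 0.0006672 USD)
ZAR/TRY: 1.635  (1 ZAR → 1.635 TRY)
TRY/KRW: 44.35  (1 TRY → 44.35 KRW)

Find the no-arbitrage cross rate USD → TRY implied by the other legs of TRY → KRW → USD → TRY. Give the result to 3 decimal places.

33.795

Known legs of the cycle: 44.35 × 0.0006672 = 0.02959032
For no arbitrage the full-cycle product must be 1, so the missing rate is 1 / 0.02959032 ≈ 33.79484.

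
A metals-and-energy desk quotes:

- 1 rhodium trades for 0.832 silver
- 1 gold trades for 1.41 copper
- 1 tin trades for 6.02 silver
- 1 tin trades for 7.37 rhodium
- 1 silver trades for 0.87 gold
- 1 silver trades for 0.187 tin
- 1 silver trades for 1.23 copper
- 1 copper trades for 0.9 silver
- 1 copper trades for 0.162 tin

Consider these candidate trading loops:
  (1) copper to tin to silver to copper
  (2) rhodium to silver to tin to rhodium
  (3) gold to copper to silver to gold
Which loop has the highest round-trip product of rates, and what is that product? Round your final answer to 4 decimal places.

1.1995

(1) 0.162 × 6.02 × 1.23 = 1.19955
(2) 0.832 × 0.187 × 7.37 = 1.14665
(3) 1.41 × 0.9 × 0.87 = 1.10403
Highest is cycle (1) at 1.1995 (>1, arbitrage).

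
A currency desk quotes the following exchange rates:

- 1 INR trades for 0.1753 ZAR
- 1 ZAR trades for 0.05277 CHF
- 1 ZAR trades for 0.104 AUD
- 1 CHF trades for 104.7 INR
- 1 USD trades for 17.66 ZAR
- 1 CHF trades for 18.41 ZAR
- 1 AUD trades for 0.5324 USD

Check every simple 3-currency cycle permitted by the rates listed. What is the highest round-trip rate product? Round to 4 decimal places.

0.9778

AUD→USD→ZAR→AUD: 0.5324 × 17.66 × 0.104 = 0.97783
INR→ZAR→CHF→INR: 0.1753 × 0.05277 × 104.7 = 0.96854
Maximum is AUD→USD→ZAR→AUD at 0.9778; no arbitrage — every cycle loses value.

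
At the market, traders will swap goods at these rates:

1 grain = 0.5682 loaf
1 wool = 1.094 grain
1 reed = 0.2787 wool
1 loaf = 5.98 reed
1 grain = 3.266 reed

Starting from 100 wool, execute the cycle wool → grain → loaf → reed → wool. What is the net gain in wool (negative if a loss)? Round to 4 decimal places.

3.5993

100 wool × 1.094 = 109.4 grain
109.4 grain × 0.5682 = 62.16108 loaf
62.16108 loaf × 5.98 = 371.7232584 reed
371.7232584 reed × 0.2787 = 103.59927211608 wool
Net change: 103.59927211608 − 100 = 3.59927211608 wool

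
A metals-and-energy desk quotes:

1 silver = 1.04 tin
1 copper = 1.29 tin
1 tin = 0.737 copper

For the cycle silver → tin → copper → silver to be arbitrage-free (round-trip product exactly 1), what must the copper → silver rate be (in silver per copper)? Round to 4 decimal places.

Known legs of the cycle: 1.04 × 0.737 = 0.76648
For no arbitrage the full-cycle product must be 1, so the missing rate is 1 / 0.76648 ≈ 1.304665.

1.3047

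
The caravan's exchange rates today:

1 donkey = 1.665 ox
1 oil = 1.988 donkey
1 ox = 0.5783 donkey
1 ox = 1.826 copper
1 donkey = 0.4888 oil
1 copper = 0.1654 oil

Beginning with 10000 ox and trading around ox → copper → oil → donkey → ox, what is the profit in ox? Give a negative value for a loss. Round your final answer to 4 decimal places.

-3.0644

10000 ox × 1.826 = 18260 copper
18260 copper × 0.1654 = 3020.204 oil
3020.204 oil × 1.988 = 6004.165552 donkey
6004.165552 donkey × 1.665 = 9996.93564408 ox
Net change: 9996.93564408 − 10000 = -3.06435592 ox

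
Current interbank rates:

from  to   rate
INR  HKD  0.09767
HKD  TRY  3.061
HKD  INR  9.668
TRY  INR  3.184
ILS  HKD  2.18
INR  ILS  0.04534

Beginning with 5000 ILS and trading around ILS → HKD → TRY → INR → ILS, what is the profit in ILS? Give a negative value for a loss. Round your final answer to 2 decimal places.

-183.36

5000 ILS × 2.18 = 10900 HKD
10900 HKD × 3.061 = 33364.9 TRY
33364.9 TRY × 3.184 = 106233.8416 INR
106233.8416 INR × 0.04534 = 4816.642378144 ILS
Net change: 4816.642378144 − 5000 = -183.357621856 ILS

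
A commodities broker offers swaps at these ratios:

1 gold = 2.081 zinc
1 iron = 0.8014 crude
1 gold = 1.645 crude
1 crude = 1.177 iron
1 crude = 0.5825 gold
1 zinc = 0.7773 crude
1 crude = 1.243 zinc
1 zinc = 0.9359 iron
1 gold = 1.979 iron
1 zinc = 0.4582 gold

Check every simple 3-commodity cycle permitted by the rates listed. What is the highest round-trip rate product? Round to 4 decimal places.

crude→gold→zinc→crude: 0.5825 × 2.081 × 0.7773 = 0.94223
crude→zinc→gold→crude: 1.243 × 0.4582 × 1.645 = 0.93690
crude→zinc→iron→crude: 1.243 × 0.9359 × 0.8014 = 0.93229
crude→gold→iron→crude: 0.5825 × 1.979 × 0.8014 = 0.92383
Maximum is crude→gold→zinc→crude at 0.9422; no arbitrage — every cycle loses value.

0.9422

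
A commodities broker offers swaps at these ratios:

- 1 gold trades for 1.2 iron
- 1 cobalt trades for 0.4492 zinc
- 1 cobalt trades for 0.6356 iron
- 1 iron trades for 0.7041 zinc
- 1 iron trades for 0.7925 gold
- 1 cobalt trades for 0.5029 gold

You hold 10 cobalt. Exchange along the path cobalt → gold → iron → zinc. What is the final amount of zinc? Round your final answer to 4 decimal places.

10 cobalt × 0.5029 = 5.029 gold
5.029 gold × 1.2 = 6.0348 iron
6.0348 iron × 0.7041 = 4.24910268 zinc

4.2491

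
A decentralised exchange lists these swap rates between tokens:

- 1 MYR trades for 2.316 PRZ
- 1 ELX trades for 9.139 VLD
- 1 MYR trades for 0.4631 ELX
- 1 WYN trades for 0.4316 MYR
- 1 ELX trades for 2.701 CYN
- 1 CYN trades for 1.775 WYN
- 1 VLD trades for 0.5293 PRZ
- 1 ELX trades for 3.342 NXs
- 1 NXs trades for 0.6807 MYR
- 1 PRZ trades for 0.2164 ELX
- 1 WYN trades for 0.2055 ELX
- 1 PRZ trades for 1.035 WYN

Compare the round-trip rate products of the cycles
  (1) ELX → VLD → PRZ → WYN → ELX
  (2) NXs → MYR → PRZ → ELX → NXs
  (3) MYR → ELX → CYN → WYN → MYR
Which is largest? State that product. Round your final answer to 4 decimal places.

(1) 9.139 × 0.5293 × 1.035 × 0.2055 = 1.02885
(2) 0.6807 × 2.316 × 0.2164 × 3.342 = 1.14014
(3) 0.4631 × 2.701 × 1.775 × 0.4316 = 0.95825
Highest is cycle (2) at 1.1401 (>1, arbitrage).

1.1401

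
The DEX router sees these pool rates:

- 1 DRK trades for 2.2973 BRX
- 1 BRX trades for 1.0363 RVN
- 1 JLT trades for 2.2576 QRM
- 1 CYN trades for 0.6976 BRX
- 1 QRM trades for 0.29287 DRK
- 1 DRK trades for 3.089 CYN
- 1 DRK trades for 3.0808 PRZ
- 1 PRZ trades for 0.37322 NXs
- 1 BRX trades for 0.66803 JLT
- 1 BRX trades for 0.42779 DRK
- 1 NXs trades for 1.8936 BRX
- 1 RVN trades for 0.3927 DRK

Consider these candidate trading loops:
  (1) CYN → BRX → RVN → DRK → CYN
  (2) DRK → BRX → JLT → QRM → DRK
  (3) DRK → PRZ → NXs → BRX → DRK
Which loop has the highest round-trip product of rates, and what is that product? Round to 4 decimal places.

1.0147

(1) 0.6976 × 1.0363 × 0.3927 × 3.089 = 0.87694
(2) 2.2973 × 0.66803 × 2.2576 × 0.29287 = 1.01470
(3) 3.0808 × 0.37322 × 1.8936 × 0.42779 = 0.93142
Highest is cycle (2) at 1.0147 (>1, arbitrage).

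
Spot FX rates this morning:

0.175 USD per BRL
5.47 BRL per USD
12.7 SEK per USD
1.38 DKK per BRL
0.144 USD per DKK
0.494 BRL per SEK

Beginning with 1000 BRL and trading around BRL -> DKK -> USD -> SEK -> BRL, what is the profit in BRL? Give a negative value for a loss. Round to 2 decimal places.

1000 BRL × 1.38 = 1380 DKK
1380 DKK × 0.144 = 198.72 USD
198.72 USD × 12.7 = 2523.744 SEK
2523.744 SEK × 0.494 = 1246.729536 BRL
Net change: 1246.729536 − 1000 = 246.729536 BRL

246.73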